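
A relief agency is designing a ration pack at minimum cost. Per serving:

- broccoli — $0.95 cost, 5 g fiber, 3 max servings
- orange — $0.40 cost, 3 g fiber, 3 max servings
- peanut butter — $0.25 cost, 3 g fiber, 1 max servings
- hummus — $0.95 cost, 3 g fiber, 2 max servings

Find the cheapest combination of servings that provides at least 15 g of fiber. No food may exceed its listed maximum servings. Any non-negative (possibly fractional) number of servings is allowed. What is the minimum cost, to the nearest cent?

Cost per g of fiber: peanut butter $0.0833, orange $0.1333, broccoli $0.1900, hummus $0.3167.
Take 1 serving of peanut butter: +3.0 g fiber for $0.25 (total $0.25, still need 12.0 g).
Take 3 servings of orange: +9.0 g fiber for $1.20 (total $1.45, still need 3.0 g).
Take 0.6 servings of broccoli: +3.0 g fiber for $0.57 (total $2.02, still need 0.0 g).
Greedy by cheapest-per-g is optimal for a single linear constraint, so the minimum cost is $2.02.

$2.02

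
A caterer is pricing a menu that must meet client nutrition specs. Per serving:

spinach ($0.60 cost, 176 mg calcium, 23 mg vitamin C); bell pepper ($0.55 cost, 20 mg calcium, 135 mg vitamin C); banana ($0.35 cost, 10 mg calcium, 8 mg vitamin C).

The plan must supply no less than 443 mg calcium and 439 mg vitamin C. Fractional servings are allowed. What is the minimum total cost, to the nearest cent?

$2.90

For a min-cost LP with two ≥-constraints, a basic feasible solution has at most two positive variables.
spinach only: max(443/176, 439/23) = 19.09 servings → $11.45.
bell pepper only: max(443/20, 439/135) = 22.15 servings → $12.18.
banana only: max(443/10, 439/8) = 54.88 servings → $19.21.
spinach + bell pepper with both tight: 2.19 servings and 2.879 servings → $2.90.
spinach + banana: intersection lies outside the first quadrant.
bell pepper + banana with both tight: 0.7109 servings and 42.88 servings → $15.40.
So the least-cost plan costs $2.90.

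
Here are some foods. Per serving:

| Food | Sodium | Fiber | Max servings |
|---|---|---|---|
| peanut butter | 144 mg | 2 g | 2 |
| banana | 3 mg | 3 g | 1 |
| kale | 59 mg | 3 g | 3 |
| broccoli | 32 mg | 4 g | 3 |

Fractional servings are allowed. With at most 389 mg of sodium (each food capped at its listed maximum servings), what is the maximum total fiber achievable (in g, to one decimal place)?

Fiber per mg sodium: banana 1, broccoli 0.125, kale 0.05085, peanut butter 0.01389.
Take 1 serving of banana: uses 3 mg sodium, +3.0 g fiber (running total 3.0 g).
Take 3 servings of broccoli: uses 96 mg sodium, +12.0 g fiber (running total 15.0 g).
Take 3 servings of kale: uses 177 mg sodium, +9.0 g fiber (running total 24.0 g).
Take 0.7847 servings of peanut butter: uses 113 mg sodium, +1.6 g fiber (running total 25.6 g).
Filling greedily by fiber-per-mg sodium is optimal for one linear limit, giving 25.6 g.

25.6 g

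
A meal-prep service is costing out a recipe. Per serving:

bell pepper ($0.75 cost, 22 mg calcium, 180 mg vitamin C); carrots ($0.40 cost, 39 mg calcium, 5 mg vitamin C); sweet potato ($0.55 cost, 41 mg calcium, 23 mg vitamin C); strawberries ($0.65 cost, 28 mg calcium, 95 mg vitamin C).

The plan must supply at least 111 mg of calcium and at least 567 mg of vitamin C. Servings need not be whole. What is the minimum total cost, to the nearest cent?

bell pepper only: max(111/22, 567/180) = 5.045 servings → $3.78.
carrots only: max(111/39, 567/5) = 113.4 servings → $45.36.
sweet potato only: max(111/41, 567/23) = 24.65 servings → $13.56.
strawberries only: max(111/28, 567/95) = 5.968 servings → $3.88.
bell pepper + carrots with both tight: 3.12 servings and 1.086 servings → $2.77.
bell pepper + sweet potato with both tight: 3.01 servings and 1.092 servings → $2.86.
bell pepper + strawberries with both tight: 1.807 servings and 2.544 servings → $3.01.
carrots + sweet potato: intersection lies outside the first quadrant.
carrots + strawberries: intersection lies outside the first quadrant.
sweet potato + strawberries: the both-tight solution has a negative serving — not a feasible corner.
The minimum over all feasible corners is $2.77.

$2.77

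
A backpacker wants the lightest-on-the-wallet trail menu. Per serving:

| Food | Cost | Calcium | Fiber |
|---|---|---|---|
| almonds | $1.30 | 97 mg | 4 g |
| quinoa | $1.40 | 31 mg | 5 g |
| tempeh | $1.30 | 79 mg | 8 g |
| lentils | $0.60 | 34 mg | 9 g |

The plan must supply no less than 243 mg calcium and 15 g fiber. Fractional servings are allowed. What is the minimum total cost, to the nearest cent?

$3.35

An LP optimum is at a vertex; with two nutrient constraints at most two foods are used. Check each candidate.
almonds only: max(243/97, 15/4) = 3.75 servings → $4.88.
quinoa only: max(243/31, 15/5) = 7.839 servings → $10.97.
tempeh only: max(243/79, 15/8) = 3.076 servings → $4.00.
lentils only: max(243/34, 15/9) = 7.147 servings → $4.29.
almonds + quinoa with both tight: 2.078 servings and 1.338 servings → $4.57.
almonds + tempeh with both tight: 1.65 servings and 1.05 servings → $3.51.
almonds + lentils with both tight: 2.275 servings and 0.6554 servings → $3.35.
quinoa + tempeh with both targets exact would need a negative amount; discard.
quinoa + lentils with both targets exact would need a negative amount; discard.
tempeh + lentils: intersection lies outside the first quadrant.
Cheapest feasible corner: $3.35.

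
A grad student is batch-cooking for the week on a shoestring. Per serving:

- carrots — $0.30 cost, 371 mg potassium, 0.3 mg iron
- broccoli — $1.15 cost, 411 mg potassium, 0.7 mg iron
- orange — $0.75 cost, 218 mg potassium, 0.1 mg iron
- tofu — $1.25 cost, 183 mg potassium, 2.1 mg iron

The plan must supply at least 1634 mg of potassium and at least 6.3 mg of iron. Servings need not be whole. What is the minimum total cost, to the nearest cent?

A basic optimal solution has at most two foods positive. Try each food alone and each pair with both targets met exactly.
carrots only: max(1634/371, 6.3/0.3) = 21 servings → $6.30.
broccoli only: max(1634/411, 6.3/0.7) = 9 servings → $10.35.
orange only: max(1634/218, 6.3/0.1) = 63 servings → $47.25.
tofu only: max(1634/183, 6.3/2.1) = 8.929 servings → $11.16.
carrots + broccoli: intersection lies outside the first quadrant.
carrots + orange: the both-tight solution has a negative serving — not a feasible corner.
carrots + tofu with both tight: 3.146 servings and 2.551 servings → $4.13.
broccoli + orange: intersection lies outside the first quadrant.
broccoli + tofu with both tight: 3.1 servings and 1.967 servings → $6.02.
orange + tofu with both tight: 5.184 servings and 2.753 servings → $7.33.
Cheapest feasible corner: $4.13.

$4.13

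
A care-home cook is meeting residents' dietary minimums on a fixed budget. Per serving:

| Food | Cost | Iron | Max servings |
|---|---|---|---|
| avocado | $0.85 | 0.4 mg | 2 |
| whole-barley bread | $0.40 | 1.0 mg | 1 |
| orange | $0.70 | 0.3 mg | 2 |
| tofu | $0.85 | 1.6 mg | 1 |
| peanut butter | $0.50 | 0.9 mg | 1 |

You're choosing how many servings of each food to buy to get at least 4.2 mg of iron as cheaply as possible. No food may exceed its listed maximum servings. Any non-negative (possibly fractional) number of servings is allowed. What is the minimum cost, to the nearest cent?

$3.24

Cost per mg of iron: whole-barley bread $0.4000, tofu $0.5312, peanut butter $0.5556, avocado $2.1250, orange $2.3333.
Take 1 serving of whole-barley bread: +1.0 mg iron for $0.40 (total $0.40, still need 3.2 mg).
Take 1 serving of tofu: +1.6 mg iron for $0.85 (total $1.25, still need 1.6 mg).
Take 1 serving of peanut butter: +0.9 mg iron for $0.50 (total $1.75, still need 0.7 mg).
Take 1.75 servings of avocado: +0.7 mg iron for $1.49 (total $3.24, still need 0.0 mg).
Filling from the cheapest source first is optimal under one linear minimum: $3.24.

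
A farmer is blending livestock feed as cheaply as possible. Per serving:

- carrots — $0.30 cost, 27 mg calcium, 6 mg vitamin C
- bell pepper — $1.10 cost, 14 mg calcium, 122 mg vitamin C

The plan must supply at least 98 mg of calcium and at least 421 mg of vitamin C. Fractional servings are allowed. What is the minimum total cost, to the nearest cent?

$4.26

Minimising a linear cost over {calcium ≥ 98, vitamin C ≥ 421, servings ≥ 0} — the optimum is at a vertex, using one or two foods.
carrots only: max(98/27, 421/6) = 70.17 servings → $21.05.
bell pepper only: max(98/14, 421/122) = 7 servings → $7.70.
carrots + bell pepper with both tight: 1.888 servings and 3.358 servings → $4.26.
Cheapest feasible corner: $4.26.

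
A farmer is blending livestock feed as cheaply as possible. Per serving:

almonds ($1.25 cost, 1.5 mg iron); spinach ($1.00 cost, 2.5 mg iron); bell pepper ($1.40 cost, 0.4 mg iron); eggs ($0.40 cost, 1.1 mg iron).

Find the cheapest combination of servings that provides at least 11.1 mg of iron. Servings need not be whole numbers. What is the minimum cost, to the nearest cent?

$4.04

Cost per mg of iron: eggs $0.3636, spinach $0.4000, almonds $0.8333, bell pepper $3.5000.
With no serving limits, use only eggs: 11.1 mg / 1.1 mg = 10.09 servings × $0.40 = $4.04.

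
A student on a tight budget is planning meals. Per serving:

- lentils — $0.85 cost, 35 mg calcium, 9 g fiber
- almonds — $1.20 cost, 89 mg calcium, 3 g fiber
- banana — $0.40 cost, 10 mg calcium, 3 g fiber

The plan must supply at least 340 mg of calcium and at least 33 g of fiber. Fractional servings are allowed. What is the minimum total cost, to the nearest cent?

For a min-cost LP with two ≥-constraints, a basic feasible solution has at most two positive variables.
lentils only: max(340/35, 33/9) = 9.714 servings → $8.26.
almonds only: max(340/89, 33/3) = 11 servings → $13.20.
banana only: max(340/10, 33/3) = 34 servings → $13.60.
lentils + almonds with both tight: 2.754 servings and 2.737 servings → $5.63.
lentils + banana with both targets exact would need a negative amount; discard.
almonds + banana with both tight: 2.911 servings and 8.089 servings → $6.73.
So the least-cost plan costs $5.63.

$5.63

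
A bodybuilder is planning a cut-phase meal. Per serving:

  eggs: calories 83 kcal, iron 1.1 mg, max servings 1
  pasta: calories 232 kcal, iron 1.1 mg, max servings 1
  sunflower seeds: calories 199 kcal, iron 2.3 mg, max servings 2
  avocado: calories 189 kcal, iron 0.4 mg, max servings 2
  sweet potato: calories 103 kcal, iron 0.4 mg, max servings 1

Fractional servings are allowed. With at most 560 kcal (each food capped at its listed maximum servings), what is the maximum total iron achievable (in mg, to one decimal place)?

Iron per kcal: eggs 0.01325, sunflower seeds 0.01156, pasta 0.004741, sweet potato 0.003883, avocado 0.002116.
Take 1 serving of eggs: uses 83 kcal, +1.1 mg iron (running total 1.1 mg).
Take 2 servings of sunflower seeds: uses 398 kcal, +4.6 mg iron (running total 5.7 mg).
Take 0.3405 servings of pasta: uses 79 kcal, +0.4 mg iron (running total 6.1 mg).
Greedy by best ratio exhausts the calories allowance optimally: 6.1 mg.

6.1 mg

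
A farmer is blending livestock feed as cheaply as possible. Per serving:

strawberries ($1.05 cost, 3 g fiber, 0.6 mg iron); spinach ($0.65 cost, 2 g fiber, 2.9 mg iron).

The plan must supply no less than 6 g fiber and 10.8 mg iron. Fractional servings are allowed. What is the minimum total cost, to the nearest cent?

At the optimum either one food covers both requirements or two foods hit both targets exactly; no other combination can be cheaper.
strawberries only: max(6/3, 10.8/0.6) = 18 servings → $18.90.
spinach only: max(6/2, 10.8/2.9) = 3.724 servings → $2.42.
strawberries + spinach: the both-tight solution has a negative serving — not a feasible corner.
So the least-cost plan costs $2.42.

$2.42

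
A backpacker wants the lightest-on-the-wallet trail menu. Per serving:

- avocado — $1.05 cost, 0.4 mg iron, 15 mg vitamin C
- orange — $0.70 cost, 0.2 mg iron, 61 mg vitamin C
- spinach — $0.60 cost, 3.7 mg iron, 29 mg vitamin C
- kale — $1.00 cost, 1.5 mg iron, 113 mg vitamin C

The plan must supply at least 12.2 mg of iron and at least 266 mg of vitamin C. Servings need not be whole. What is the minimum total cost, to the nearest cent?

$3.25

With two linear requirements the optimum uses one or two foods; enumerate the corners.
avocado only: max(12.2/0.4, 266/15) = 30.5 servings → $32.02.
orange only: max(12.2/0.2, 266/61) = 61 servings → $42.70.
spinach only: max(12.2/3.7, 266/29) = 9.172 servings → $5.50.
kale only: max(12.2/1.5, 266/113) = 8.133 servings → $8.13.
avocado + orange with both targets exact would need a negative amount; discard.
avocado + spinach with both tight: 14.36 servings and 1.745 servings → $16.12.
avocado + kale with both targets exact would need a negative amount; discard.
orange + spinach with both tight: 2.867 servings and 3.142 servings → $3.89.
orange + kale: the both-tight solution has a negative serving — not a feasible corner.
spinach + kale with both tight: 2.615 servings and 1.683 servings → $3.25.
The minimum over all feasible corners is $3.25.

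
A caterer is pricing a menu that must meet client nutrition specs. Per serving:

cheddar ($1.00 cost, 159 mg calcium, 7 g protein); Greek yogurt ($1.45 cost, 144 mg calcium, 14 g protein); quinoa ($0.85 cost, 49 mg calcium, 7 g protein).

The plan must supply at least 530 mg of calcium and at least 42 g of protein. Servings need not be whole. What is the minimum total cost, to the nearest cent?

With two linear requirements the optimum uses one or two foods; enumerate the corners.
cheddar only: max(530/159, 42/7) = 6 servings → $6.00.
Greek yogurt only: max(530/144, 42/14) = 3.681 servings → $5.34.
quinoa only: max(530/49, 42/7) = 10.82 servings → $9.19.
cheddar + Greek yogurt with both tight: 1.126 servings and 2.437 servings → $4.66.
cheddar + quinoa with both tight: 2.145 servings and 3.855 servings → $5.42.
Greek yogurt + quinoa with both targets exact would need a negative amount; discard.
The minimum over all feasible corners is $4.66.

$4.66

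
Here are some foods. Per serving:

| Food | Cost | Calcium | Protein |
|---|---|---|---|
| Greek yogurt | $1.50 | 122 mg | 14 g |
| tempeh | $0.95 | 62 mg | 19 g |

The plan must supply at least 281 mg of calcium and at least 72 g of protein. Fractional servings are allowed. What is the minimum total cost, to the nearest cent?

This is a tiny linear program; its minimum lies at a vertex of the feasible set. List the vertices and price them.
Greek yogurt only: max(281/122, 72/14) = 5.143 servings → $7.71.
tempeh only: max(281/62, 72/19) = 4.532 servings → $4.31.
Greek yogurt + tempeh with both tight: 0.6034 servings and 3.345 servings → $4.08.
Cheapest feasible corner: $4.08.

$4.08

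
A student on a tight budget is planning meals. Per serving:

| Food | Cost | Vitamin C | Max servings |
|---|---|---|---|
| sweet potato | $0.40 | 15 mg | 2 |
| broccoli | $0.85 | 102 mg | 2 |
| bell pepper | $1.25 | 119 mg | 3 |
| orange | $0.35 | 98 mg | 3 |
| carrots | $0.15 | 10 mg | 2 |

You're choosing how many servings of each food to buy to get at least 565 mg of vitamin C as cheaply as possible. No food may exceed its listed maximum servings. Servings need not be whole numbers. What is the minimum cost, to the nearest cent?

Cost per mg of vitamin C: orange $0.0036, broccoli $0.0083, bell pepper $0.0105, carrots $0.0150, sweet potato $0.0267.
Take 3 servings of orange: +294.0 mg vitamin C for $1.05 (total $1.05, still need 271.0 mg).
Take 2 servings of broccoli: +204.0 mg vitamin C for $1.70 (total $2.75, still need 67.0 mg).
Take 0.563 servings of bell pepper: +67.0 mg vitamin C for $0.70 (total $3.45, still need 0.0 mg).
Filling from the cheapest source first is optimal under one linear minimum: $3.45.

$3.45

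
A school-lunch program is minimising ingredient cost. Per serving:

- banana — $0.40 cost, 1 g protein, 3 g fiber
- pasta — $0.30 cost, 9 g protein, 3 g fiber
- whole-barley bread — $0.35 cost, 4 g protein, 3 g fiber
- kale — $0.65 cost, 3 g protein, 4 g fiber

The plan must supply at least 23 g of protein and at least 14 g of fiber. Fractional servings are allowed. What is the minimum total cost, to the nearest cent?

$1.40

An LP optimum is at a vertex; with two nutrient constraints at most two foods are used. Check each candidate.
banana only: max(23/1, 14/3) = 23 servings → $9.20.
pasta only: max(23/9, 14/3) = 4.667 servings → $1.40.
whole-barley bread only: max(23/4, 14/3) = 5.75 servings → $2.01.
kale only: max(23/3, 14/4) = 7.667 servings → $4.98.
banana + pasta with both tight: 2.375 servings and 2.292 servings → $1.64.
banana + whole-barley bread: intersection lies outside the first quadrant.
banana + kale: intersection lies outside the first quadrant.
pasta + whole-barley bread with both tight: 0.8667 servings and 3.8 servings → $1.59.
pasta + kale with both tight: 1.852 servings and 2.111 servings → $1.93.
whole-barley bread + kale with both targets exact would need a negative amount; discard.
The minimum over all feasible corners is $1.40.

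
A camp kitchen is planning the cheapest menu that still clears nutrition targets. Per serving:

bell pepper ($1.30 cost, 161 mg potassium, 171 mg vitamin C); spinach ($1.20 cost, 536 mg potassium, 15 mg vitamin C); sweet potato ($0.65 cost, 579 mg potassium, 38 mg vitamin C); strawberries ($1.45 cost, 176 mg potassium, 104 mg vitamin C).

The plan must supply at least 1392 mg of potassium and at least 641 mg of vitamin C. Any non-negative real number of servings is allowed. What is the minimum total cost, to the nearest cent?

Compare the cost at each extreme point of the feasible region.
bell pepper only: max(1392/161, 641/171) = 8.646 servings → $11.24.
spinach only: max(1392/536, 641/15) = 42.73 servings → $51.28.
sweet potato only: max(1392/579, 641/38) = 16.87 servings → $10.96.
strawberries only: max(1392/176, 641/104) = 7.909 servings → $11.47.
bell pepper + spinach with both tight: 3.616 servings and 1.511 servings → $6.51.
bell pepper + sweet potato with both tight: 3.426 servings and 1.451 servings → $5.40.
bell pepper + strawberries with both targets exact would need a negative amount; discard.
spinach + sweet potato: intersection lies outside the first quadrant.
spinach + strawberries with both tight: 0.6017 servings and 6.077 servings → $9.53.
sweet potato + strawberries with both tight: 0.5969 servings and 5.945 servings → $9.01.
So the least-cost plan costs $5.40.

$5.40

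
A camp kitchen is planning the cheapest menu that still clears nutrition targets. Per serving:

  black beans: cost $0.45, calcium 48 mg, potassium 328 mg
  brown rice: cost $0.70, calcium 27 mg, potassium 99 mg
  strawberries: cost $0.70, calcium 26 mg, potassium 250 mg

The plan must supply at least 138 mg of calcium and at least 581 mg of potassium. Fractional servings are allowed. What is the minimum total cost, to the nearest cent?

$1.29

The cheapest plan sits at a corner of the feasible region — with two constraints it uses at most two foods.
black beans only: max(138/48, 581/328) = 2.875 servings → $1.29.
brown rice only: max(138/27, 581/99) = 5.869 servings → $4.11.
strawberries only: max(138/26, 581/250) = 5.308 servings → $3.72.
black beans + brown rice with both tight: 0.4934 servings and 4.234 servings → $3.19.
black beans + strawberries: the both-tight solution has a negative serving — not a feasible corner.
brown rice + strawberries with both tight: 4.644 servings and 0.4849 servings → $3.59.
The minimum over all feasible corners is $1.29.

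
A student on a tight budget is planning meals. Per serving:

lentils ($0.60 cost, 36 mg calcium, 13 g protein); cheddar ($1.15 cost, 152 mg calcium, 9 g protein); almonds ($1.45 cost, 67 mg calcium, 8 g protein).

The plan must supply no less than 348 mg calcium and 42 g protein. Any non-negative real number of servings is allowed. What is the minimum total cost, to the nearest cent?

The cheapest plan sits at a corner of the feasible region — with two constraints it uses at most two foods.
lentils only: max(348/36, 42/13) = 9.667 servings → $5.80.
cheddar only: max(348/152, 42/9) = 4.667 servings → $5.37.
almonds only: max(348/67, 42/8) = 5.25 servings → $7.61.
lentils + cheddar with both tight: 1.969 servings and 1.823 servings → $3.28.
lentils + almonds with both tight: 0.05146 servings and 5.166 servings → $7.52.
cheddar + almonds with both targets exact would need a negative amount; discard.
The minimum over all feasible corners is $3.28.

$3.28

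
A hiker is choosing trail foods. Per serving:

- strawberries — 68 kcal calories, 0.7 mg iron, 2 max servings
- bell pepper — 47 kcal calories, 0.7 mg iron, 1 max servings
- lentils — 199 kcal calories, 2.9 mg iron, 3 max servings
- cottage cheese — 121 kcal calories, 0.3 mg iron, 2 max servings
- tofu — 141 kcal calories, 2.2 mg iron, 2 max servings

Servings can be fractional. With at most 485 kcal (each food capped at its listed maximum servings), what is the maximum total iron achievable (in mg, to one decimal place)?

7.4 mg

Iron per kcal: tofu 0.0156, bell pepper 0.01489, lentils 0.01457, strawberries 0.01029, cottage cheese 0.002479.
Take 2 servings of tofu: uses 282 kcal, +4.4 mg iron (running total 4.4 mg).
Take 1 serving of bell pepper: uses 47 kcal, +0.7 mg iron (running total 5.1 mg).
Take 0.7839 servings of lentils: uses 156 kcal, +2.3 mg iron (running total 7.4 mg).
Filling greedily by iron-per-kcal is optimal for one linear limit, giving 7.4 mg.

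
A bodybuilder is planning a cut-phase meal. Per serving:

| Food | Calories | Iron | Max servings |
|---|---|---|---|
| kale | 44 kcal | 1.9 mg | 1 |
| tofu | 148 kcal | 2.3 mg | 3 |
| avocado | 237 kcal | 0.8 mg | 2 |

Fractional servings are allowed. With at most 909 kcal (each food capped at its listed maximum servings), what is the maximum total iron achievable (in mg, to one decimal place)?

Iron per kcal: kale 0.04318, tofu 0.01554, avocado 0.003376.
Take 1 serving of kale: uses 44 kcal, +1.9 mg iron (running total 1.9 mg).
Take 3 servings of tofu: uses 444 kcal, +6.9 mg iron (running total 8.8 mg).
Take 1.776 servings of avocado: uses 421 kcal, +1.4 mg iron (running total 10.2 mg).
Filling greedily by iron-per-kcal is optimal for one linear limit, giving 10.2 mg.

10.2 mg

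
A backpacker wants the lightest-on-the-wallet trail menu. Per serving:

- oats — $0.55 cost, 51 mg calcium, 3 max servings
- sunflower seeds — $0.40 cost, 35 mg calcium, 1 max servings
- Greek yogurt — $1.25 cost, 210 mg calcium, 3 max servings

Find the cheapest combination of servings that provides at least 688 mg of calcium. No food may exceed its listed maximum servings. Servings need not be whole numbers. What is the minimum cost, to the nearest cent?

Cost per mg of calcium: Greek yogurt $0.0060, oats $0.0108, sunflower seeds $0.0114.
Take 3 servings of Greek yogurt: +630.0 mg calcium for $3.75 (total $3.75, still need 58.0 mg).
Take 1.137 servings of oats: +58.0 mg calcium for $0.63 (total $4.38, still need 0.0 mg).
Greedy by cheapest-per-mg is optimal for a single linear constraint, so the minimum cost is $4.38.

$4.38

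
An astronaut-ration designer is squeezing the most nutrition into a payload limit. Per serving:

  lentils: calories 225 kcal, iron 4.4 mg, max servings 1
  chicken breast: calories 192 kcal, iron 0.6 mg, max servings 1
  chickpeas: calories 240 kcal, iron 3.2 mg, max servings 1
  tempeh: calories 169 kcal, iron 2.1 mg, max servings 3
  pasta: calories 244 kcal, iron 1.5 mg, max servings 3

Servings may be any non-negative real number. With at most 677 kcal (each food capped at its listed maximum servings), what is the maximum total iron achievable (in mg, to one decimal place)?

10.2 mg

Iron per kcal: lentils 0.01956, chickpeas 0.01333, tempeh 0.01243, pasta 0.006148, chicken breast 0.003125.
Take 1 serving of lentils: uses 225 kcal, +4.4 mg iron (running total 4.4 mg).
Take 1 serving of chickpeas: uses 240 kcal, +3.2 mg iron (running total 7.6 mg).
Take 1.254 servings of tempeh: uses 212 kcal, +2.6 mg iron (running total 10.2 mg).
Filling greedily by iron-per-kcal is optimal for one linear limit, giving 10.2 mg.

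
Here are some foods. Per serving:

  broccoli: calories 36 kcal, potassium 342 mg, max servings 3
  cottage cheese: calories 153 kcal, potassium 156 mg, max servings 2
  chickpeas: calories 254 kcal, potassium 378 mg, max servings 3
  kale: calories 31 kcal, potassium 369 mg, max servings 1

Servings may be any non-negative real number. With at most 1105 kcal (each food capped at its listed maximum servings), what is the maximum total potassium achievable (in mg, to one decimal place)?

2737.0 mg

Potassium per kcal: kale 11.9, broccoli 9.5, chickpeas 1.488, cottage cheese 1.02.
Take 1 serving of kale: uses 31 kcal, +369.0 mg potassium (running total 369.0 mg).
Take 3 servings of broccoli: uses 108 kcal, +1026.0 mg potassium (running total 1395.0 mg).
Take 3 servings of chickpeas: uses 762 kcal, +1134.0 mg potassium (running total 2529.0 mg).
Take 1.333 servings of cottage cheese: uses 204 kcal, +208.0 mg potassium (running total 2737.0 mg).
Greedy by best ratio exhausts the calories allowance optimally: 2737.0 mg.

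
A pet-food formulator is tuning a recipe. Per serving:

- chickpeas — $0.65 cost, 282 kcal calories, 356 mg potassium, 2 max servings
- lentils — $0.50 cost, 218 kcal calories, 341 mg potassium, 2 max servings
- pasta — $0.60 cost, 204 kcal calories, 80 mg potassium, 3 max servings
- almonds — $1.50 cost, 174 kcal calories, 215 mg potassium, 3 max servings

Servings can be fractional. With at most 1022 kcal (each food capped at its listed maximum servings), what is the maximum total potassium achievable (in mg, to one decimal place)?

Potassium per kcal: lentils 1.564, chickpeas 1.262, almonds 1.236, pasta 0.3922.
Take 2 servings of lentils: uses 436 kcal, +682.0 mg potassium (running total 682.0 mg).
Take 2 servings of chickpeas: uses 564 kcal, +712.0 mg potassium (running total 1394.0 mg).
Take 0.1264 servings of almonds: uses 22 kcal, +27.2 mg potassium (running total 1421.2 mg).
Filling greedily by potassium-per-kcal is optimal for one linear limit, giving 1421.2 mg.

1421.2 mg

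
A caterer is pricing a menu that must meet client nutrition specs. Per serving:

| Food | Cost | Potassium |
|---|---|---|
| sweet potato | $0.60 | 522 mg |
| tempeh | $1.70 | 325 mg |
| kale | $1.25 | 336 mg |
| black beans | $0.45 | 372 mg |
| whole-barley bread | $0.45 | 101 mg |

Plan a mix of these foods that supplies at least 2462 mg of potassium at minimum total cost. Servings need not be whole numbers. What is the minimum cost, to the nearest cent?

$2.83

Cost per mg of potassium: sweet potato $0.0011, black beans $0.0012, kale $0.0037, whole-barley bread $0.0045, tempeh $0.0052.
With no serving limits, use only sweet potato: 2462 mg / 522 mg = 4.716 servings × $0.60 = $2.83.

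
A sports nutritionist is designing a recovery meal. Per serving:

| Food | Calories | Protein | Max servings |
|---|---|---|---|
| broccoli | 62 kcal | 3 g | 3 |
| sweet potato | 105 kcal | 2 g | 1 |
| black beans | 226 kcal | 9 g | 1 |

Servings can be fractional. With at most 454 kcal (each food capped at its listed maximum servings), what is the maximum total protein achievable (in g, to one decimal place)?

18.8 g

Protein per kcal: broccoli 0.04839, black beans 0.03982, sweet potato 0.01905.
Take 3 servings of broccoli: uses 186 kcal, +9.0 g protein (running total 9.0 g).
Take 1 serving of black beans: uses 226 kcal, +9.0 g protein (running total 18.0 g).
Take 0.4 servings of sweet potato: uses 42 kcal, +0.8 g protein (running total 18.8 g).
Filling greedily by protein-per-kcal is optimal for one linear limit, giving 18.8 g.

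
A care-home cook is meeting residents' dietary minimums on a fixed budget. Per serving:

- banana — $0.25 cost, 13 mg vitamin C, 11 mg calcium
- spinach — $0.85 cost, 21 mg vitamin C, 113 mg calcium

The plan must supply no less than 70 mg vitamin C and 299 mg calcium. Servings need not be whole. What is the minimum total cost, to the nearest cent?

$2.47

An LP optimum is at a vertex; with two nutrient constraints at most two foods are used. Check each candidate.
banana only: max(70/13, 299/11) = 27.18 servings → $6.80.
spinach only: max(70/21, 299/113) = 3.333 servings → $2.83.
banana + spinach with both tight: 1.317 servings and 2.518 servings → $2.47.
Cheapest feasible corner: $2.47.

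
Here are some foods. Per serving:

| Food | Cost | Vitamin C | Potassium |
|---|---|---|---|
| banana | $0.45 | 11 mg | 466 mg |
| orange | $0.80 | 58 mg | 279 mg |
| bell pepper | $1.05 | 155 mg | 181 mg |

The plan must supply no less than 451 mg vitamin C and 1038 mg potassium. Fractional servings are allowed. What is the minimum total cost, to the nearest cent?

banana only: max(451/11, 1038/466) = 41 servings → $18.45.
orange only: max(451/58, 1038/279) = 7.776 servings → $6.22.
bell pepper only: max(451/155, 1038/181) = 5.735 servings → $6.02.
banana + orange: intersection lies outside the first quadrant.
banana + bell pepper with both tight: 1.128 servings and 2.83 servings → $3.48.
orange + bell pepper with both tight: 2.42 servings and 2.004 servings → $4.04.
Cheapest feasible corner: $3.48.

$3.48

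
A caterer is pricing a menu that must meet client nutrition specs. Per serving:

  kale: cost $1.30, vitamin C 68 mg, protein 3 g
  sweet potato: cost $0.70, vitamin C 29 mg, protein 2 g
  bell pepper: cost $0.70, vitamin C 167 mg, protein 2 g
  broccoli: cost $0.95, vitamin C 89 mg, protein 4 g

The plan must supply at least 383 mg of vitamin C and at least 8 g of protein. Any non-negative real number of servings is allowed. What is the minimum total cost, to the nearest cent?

With two linear requirements the optimum uses one or two foods; enumerate the corners.
kale only: max(383/68, 8/3) = 5.632 servings → $7.32.
sweet potato only: max(383/29, 8/2) = 13.21 servings → $9.24.
bell pepper only: max(383/167, 8/2) = 4 servings → $2.80.
broccoli only: max(383/89, 8/4) = 4.303 servings → $4.09.
kale + sweet potato: the both-tight solution has a negative serving — not a feasible corner.
kale + bell pepper with both tight: 1.562 servings and 1.658 servings → $3.19.
kale + broccoli: the both-tight solution has a negative serving — not a feasible corner.
sweet potato + bell pepper with both tight: 2.065 servings and 1.935 servings → $2.80.
sweet potato + broccoli: intersection lies outside the first quadrant.
bell pepper + broccoli with both tight: 1.673 servings and 1.163 servings → $2.28.
Cheapest feasible corner: $2.28.

$2.28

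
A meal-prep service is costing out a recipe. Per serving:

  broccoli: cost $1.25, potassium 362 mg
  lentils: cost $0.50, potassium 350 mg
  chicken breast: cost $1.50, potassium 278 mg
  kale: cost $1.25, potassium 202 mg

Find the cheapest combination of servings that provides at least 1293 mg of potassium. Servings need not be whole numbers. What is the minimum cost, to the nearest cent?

Cost per mg of potassium: lentils $0.0014, broccoli $0.0035, chicken breast $0.0054, kale $0.0062.
With no serving limits, use only lentils: 1293 mg / 350 mg = 3.694 servings × $0.50 = $1.85.

$1.85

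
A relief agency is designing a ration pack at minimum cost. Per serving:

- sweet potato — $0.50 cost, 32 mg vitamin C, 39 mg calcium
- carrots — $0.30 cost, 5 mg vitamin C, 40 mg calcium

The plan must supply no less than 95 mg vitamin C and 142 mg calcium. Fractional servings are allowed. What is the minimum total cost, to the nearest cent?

sweet potato only: max(95/32, 142/39) = 3.641 servings → $1.82.
carrots only: max(95/5, 142/40) = 19 servings → $5.70.
sweet potato + carrots with both tight: 2.848 servings and 0.7733 servings → $1.66.
Cheapest feasible corner: $1.66.

$1.66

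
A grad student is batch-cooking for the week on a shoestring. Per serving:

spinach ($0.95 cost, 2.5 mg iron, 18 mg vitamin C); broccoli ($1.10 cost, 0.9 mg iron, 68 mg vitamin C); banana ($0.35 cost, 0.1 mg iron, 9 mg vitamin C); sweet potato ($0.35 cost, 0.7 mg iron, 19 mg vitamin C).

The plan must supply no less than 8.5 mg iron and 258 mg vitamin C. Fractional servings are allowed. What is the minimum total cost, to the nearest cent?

A basic optimal solution has at most two foods positive. Try each food alone and each pair with both targets met exactly.
spinach only: max(8.5/2.5, 258/18) = 14.33 servings → $13.62.
broccoli only: max(8.5/0.9, 258/68) = 9.444 servings → $10.39.
banana only: max(8.5/0.1, 258/9) = 85 servings → $29.75.
sweet potato only: max(8.5/0.7, 258/19) = 13.58 servings → $4.75.
spinach + broccoli with both tight: 2.248 servings and 3.199 servings → $5.65.
spinach + banana with both tight: 2.449 servings and 23.77 servings → $10.65.
spinach + sweet potato with both targets exact would need a negative amount; discard.
broccoli + banana: intersection lies outside the first quadrant.
broccoli + sweet potato with both tight: 0.6262 servings and 11.34 servings → $4.66.
banana + sweet potato with both tight: 4.341 servings and 11.52 servings → $5.55.
The minimum over all feasible corners is $4.66.

$4.66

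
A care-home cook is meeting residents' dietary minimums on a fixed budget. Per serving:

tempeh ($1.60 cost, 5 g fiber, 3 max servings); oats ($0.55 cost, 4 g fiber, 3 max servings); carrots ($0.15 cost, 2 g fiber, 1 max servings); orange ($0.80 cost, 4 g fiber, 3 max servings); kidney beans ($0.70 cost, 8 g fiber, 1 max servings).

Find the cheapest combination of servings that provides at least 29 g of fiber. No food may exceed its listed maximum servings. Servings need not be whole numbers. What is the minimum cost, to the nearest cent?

$3.90

Cost per g of fiber: carrots $0.0750, kidney beans $0.0875, oats $0.1375, orange $0.2000, tempeh $0.3200.
Take 1 serving of carrots: +2.0 g fiber for $0.15 (total $0.15, still need 27.0 g).
Take 1 serving of kidney beans: +8.0 g fiber for $0.70 (total $0.85, still need 19.0 g).
Take 3 servings of oats: +12.0 g fiber for $1.65 (total $2.50, still need 7.0 g).
Take 1.75 servings of orange: +7.0 g fiber for $1.40 (total $3.90, still need 0.0 g).
Filling from the cheapest source first is optimal under one linear minimum: $3.90.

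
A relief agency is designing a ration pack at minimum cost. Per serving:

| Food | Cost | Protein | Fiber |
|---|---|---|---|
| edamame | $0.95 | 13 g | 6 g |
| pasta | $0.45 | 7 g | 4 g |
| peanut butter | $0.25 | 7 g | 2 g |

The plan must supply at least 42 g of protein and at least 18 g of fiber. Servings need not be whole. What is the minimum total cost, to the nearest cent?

With two linear requirements the optimum uses one or two foods; enumerate the corners.
edamame only: max(42/13, 18/6) = 3.231 servings → $3.07.
pasta only: max(42/7, 18/4) = 6 servings → $2.70.
peanut butter only: max(42/7, 18/2) = 9 servings → $2.25.
edamame + pasta with both targets exact would need a negative amount; discard.
edamame + peanut butter with both tight: 2.625 servings and 1.125 servings → $2.77.
pasta + peanut butter with both tight: 3 servings and 3 servings → $2.10.
The minimum over all feasible corners is $2.10.

$2.10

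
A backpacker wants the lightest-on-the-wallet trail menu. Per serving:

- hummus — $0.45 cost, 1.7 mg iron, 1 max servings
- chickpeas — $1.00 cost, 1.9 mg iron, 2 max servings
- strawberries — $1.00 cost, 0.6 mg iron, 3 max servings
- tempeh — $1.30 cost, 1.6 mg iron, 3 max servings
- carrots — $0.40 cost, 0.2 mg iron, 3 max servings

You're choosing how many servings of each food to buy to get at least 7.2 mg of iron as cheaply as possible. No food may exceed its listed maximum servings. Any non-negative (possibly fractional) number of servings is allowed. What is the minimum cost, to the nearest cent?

Cost per mg of iron: hummus $0.2647, chickpeas $0.5263, tempeh $0.8125, strawberries $1.6667, carrots $2.0000.
Take 1 serving of hummus: +1.7 mg iron for $0.45 (total $0.45, still need 5.5 mg).
Take 2 servings of chickpeas: +3.8 mg iron for $2.00 (total $2.45, still need 1.7 mg).
Take 1.062 servings of tempeh: +1.7 mg iron for $1.38 (total $3.83, still need 0.0 mg).
Filling from the cheapest source first is optimal under one linear minimum: $3.83.

$3.83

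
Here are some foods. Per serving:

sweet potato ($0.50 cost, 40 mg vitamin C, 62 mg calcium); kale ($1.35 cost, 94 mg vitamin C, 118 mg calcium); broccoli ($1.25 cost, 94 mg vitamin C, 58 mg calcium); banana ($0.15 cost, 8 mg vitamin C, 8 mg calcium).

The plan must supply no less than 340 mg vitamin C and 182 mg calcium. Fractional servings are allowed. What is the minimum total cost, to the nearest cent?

Minimising a linear cost over {vitamin C ≥ 340, calcium ≥ 182, servings ≥ 0} — the optimum is at a vertex, using one or two foods.
sweet potato only: max(340/40, 182/62) = 8.5 servings → $4.25.
kale only: max(340/94, 182/118) = 3.617 servings → $4.88.
broccoli only: max(340/94, 182/58) = 3.617 servings → $4.52.
banana only: max(340/8, 182/8) = 42.5 servings → $6.38.
sweet potato + kale with both targets exact would need a negative amount; discard.
sweet potato + broccoli: the both-tight solution has a negative serving — not a feasible corner.
sweet potato + banana: intersection lies outside the first quadrant.
kale + broccoli: the both-tight solution has a negative serving — not a feasible corner.
kale + banana: the both-tight solution has a negative serving — not a feasible corner.
broccoli + banana: the both-tight solution has a negative serving — not a feasible corner.
Cheapest feasible corner: $4.25.

$4.25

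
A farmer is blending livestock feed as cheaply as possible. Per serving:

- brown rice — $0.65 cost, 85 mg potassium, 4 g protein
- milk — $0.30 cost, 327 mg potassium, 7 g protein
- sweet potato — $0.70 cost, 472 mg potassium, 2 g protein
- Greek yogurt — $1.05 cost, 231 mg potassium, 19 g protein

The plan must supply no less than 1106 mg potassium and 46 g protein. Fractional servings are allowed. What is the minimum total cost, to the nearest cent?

A basic optimal solution has at most two foods positive. Try each food alone and each pair with both targets met exactly.
brown rice only: max(1106/85, 46/4) = 13.01 servings → $8.46.
milk only: max(1106/327, 46/7) = 6.571 servings → $1.97.
sweet potato only: max(1106/472, 46/2) = 23 servings → $16.10.
Greek yogurt only: max(1106/231, 46/19) = 4.788 servings → $5.03.
brown rice + milk with both tight: 10.24 servings and 0.7209 servings → $6.87.
brown rice + sweet potato with both tight: 11.35 servings and 0.2992 servings → $7.59.
brown rice + Greek yogurt with both targets exact would need a negative amount; discard.
milk + sweet potato: the both-tight solution has a negative serving — not a feasible corner.
milk + Greek yogurt with both tight: 2.26 servings and 1.588 servings → $2.35.
sweet potato + Greek yogurt with both tight: 1.221 servings and 2.292 servings → $3.26.
Cheapest feasible corner: $1.97.

$1.97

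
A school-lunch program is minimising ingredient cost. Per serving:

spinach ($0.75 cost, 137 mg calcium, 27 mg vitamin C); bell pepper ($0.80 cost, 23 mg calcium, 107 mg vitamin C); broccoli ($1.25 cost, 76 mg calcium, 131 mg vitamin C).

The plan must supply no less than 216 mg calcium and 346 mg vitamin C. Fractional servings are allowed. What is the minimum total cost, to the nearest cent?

At the optimum either one food covers both requirements or two foods hit both targets exactly; no other combination can be cheaper.
spinach only: max(216/137, 346/27) = 12.81 servings → $9.61.
bell pepper only: max(216/23, 346/107) = 9.391 servings → $7.51.
broccoli only: max(216/76, 346/131) = 2.842 servings → $3.55.
spinach + bell pepper with both tight: 1.079 servings and 2.961 servings → $3.18.
spinach + broccoli with both tight: 0.1258 servings and 2.615 servings → $3.36.
bell pepper + broccoli: the both-tight solution has a negative serving — not a feasible corner.
The minimum over all feasible corners is $3.18.

$3.18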